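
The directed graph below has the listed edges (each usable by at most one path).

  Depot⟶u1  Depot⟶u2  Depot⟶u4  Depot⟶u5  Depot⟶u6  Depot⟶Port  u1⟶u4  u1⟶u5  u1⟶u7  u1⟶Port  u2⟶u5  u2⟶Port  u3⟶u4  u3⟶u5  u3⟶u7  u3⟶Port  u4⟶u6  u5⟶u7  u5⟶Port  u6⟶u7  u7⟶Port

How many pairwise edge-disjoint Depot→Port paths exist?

5

Assign every edge capacity 1; by Menger, the answer equals the max flow.
Path Depot→Port (+1); total 1.
Path Depot→u1→Port (+1); total 2.
Path Depot→u2→Port (+1); total 3.
Path Depot→u5→Port (+1); total 4.
Path Depot→u6→u7→Port (+1); total 5.
No residual Depot→Port path; max flow = 5.
Certifying cut of size 5: {Depot→Port, Depot→u1, Depot→u2, Depot→u5, u6→u7}.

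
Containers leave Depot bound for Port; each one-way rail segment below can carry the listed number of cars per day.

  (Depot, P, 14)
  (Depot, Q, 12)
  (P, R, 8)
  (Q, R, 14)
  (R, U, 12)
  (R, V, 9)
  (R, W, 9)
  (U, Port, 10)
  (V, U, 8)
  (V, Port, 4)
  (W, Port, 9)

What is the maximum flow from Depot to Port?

20

Augment Depot→P→R→U→Port: bottleneck 8, flow now 8.
Augment Depot→Q→R→U→Port: bottleneck 2, flow now 10.
Augment Depot→Q→R→V→Port: bottleneck 4, flow now 14.
Augment Depot→Q→R→W→Port: bottleneck 6, flow now 20.
No augmenting path remains; maximum flow = 20.
In the residual graph, reachable from Depot: {Depot, P}.
Min-cut edges: Depot→Q (12), P→R (8); capacity 12 + 8 = 20.
This cut is saturated, so no flow can exceed 20.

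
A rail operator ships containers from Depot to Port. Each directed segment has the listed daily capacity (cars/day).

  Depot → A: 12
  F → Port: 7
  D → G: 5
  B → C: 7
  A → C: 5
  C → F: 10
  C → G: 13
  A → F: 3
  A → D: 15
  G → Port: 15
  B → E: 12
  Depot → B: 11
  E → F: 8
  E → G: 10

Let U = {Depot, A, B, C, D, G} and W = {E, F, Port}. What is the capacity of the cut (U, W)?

Edges leaving {Depot, A, B, C, D, G}: A→F (3), B→E (12), C→F (10), G→Port (15).
Cut capacity = 3 + 12 + 10 + 15 = 40.

40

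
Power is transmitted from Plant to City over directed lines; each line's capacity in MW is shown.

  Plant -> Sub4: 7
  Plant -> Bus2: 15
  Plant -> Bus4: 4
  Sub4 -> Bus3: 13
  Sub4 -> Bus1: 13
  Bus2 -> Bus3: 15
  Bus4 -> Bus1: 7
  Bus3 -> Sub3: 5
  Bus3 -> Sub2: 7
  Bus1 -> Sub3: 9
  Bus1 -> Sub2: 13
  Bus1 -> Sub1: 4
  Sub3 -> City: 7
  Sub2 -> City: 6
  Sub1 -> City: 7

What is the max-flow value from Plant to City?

Augment Plant→Sub4→Bus3→Sub3→City: bottleneck 5, flow now 5.
Augment Plant→Sub4→Bus3→Sub2→City: bottleneck 2, flow now 7.
Augment Plant→Bus2→Bus3→Sub2→City: bottleneck 4, flow now 11.
Augment Plant→Bus4→Bus1→Sub3→City: bottleneck 2, flow now 13.
Augment Plant→Bus4→Bus1→Sub1→City: bottleneck 2, flow now 15.
Augment Plant→Bus2→Bus3→Sub4→Bus1→Sub1→City: bottleneck 2, flow now 17. (uses reverse residual edge)
No augmenting path remains; maximum flow = 17.
In the residual graph, reachable from Plant: {Plant, Sub4, Bus2, Bus4, Bus3, Bus1, Sub3, Sub2}.
Min-cut edges: Bus1→Sub1 (4), Sub3→City (7), Sub2→City (6); capacity 4 + 7 + 6 = 17.
This cut is saturated, so no flow can exceed 17.

17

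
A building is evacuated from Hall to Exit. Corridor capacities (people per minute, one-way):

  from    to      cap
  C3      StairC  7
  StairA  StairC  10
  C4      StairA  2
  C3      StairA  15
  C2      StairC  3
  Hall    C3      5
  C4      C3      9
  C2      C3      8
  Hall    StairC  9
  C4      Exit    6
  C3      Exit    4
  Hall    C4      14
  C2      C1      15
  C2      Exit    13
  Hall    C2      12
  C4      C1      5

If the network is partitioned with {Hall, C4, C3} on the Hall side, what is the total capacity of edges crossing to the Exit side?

60

Edges leaving {Hall, C4, C3}: Hall→C2 (12), Hall→StairC (9), C4→C1 (5), C4→StairA (2), C4→Exit (6), C3→StairA (15), C3→StairC (7), C3→Exit (4).
Cut capacity = 12 + 9 + 5 + 2 + 6 + 15 + 7 + 4 = 60.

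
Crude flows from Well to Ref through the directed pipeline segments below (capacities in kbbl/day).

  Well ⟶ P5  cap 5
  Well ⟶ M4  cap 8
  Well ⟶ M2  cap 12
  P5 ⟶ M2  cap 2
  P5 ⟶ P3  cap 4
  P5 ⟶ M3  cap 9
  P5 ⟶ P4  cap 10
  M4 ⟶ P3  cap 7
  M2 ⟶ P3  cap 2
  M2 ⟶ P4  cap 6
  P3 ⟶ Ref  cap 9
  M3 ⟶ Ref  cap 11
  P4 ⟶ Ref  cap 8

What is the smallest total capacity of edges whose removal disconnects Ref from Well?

20

Augment Well→P5→P3→Ref: bottleneck 4, flow now 4.
Augment Well→P5→M3→Ref: bottleneck 1, flow now 5.
Augment Well→M4→P3→Ref: bottleneck 5, flow now 10.
Augment Well→M2→P4→Ref: bottleneck 6, flow now 16.
Augment Well→M4→P3→P5→M3→Ref: bottleneck 2, flow now 18. (uses reverse residual edge)
Augment Well→M2→P3→P5→M3→Ref: bottleneck 2, flow now 20. (uses reverse residual edge)
No augmenting path remains; maximum flow = 20.
By max-flow min-cut, the minimum cut capacity equals the max flow.
In the residual graph, reachable from Well: {Well, M4, M2}.
Min-cut edges: Well→P5 (5), M4→P3 (7), M2→P3 (2), M2→P4 (6); capacity 5 + 7 + 2 + 6 = 20.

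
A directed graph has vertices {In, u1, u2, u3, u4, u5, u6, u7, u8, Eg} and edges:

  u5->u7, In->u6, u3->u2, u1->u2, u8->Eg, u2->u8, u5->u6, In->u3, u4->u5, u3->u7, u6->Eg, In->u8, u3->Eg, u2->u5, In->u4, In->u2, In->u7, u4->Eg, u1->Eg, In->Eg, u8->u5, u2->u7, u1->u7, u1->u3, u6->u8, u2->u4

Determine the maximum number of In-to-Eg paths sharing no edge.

5

Assign every edge capacity 1; by Menger, the answer equals the max flow.
Path In→Eg (+1); total 1.
Path In→u3→Eg (+1); total 2.
Path In→u4→Eg (+1); total 3.
Path In→u6→Eg (+1); total 4.
Path In→u8→Eg (+1); total 5.
No residual In→Eg path; max flow = 5.
Certifying cut of size 5: {In→Eg, In→u3, u4→Eg, u6→Eg, u8→Eg}.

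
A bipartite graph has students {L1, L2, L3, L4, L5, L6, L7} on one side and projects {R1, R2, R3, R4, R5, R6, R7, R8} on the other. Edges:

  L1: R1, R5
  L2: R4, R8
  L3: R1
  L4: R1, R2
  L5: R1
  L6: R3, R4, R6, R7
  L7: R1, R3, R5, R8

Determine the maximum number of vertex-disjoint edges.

Unit-capacity flow: source→left, listed edges, right→sink; max matching = max flow.
Augmenting path L1→R1 (+1); matched 1.
Augmenting path L2→R4 (+1); matched 2.
Augmenting path L4→R2 (+1); matched 3.
Augmenting path L6→R3 (+1); matched 4.
Augmenting path L7→R5 (+1); matched 5.
Augmenting path L3→R1→L1→R5→L7→R8 (+1); matched 6.
No augmenting path remains; maximum matching = 6.
König certificate: {L1, L2, L4, L6, L7, R1} is a vertex cover of size 6 (every listed pair touches it), so no matching can be larger.

6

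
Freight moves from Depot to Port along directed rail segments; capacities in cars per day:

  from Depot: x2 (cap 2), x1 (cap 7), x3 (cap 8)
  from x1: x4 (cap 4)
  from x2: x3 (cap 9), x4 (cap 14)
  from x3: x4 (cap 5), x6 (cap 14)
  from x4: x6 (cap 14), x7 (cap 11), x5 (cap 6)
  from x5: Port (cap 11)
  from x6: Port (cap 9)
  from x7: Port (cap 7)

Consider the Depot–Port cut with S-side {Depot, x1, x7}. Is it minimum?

No — its capacity is 21, but the minimum cut has capacity 14.

Given cut capacity: 2 + 8 + 4 + 7 = 21.
Augment Depot→x3→x6→Port: bottleneck 8, flow now 8.
Augment Depot→x1→x4→x5→Port: bottleneck 4, flow now 12.
Augment Depot→x2→x3→x6→Port: bottleneck 1, flow now 13.
Augment Depot→x2→x4→x5→Port: bottleneck 1, flow now 14.
No augmenting path remains; maximum flow = 14.
In the residual graph, reachable from Depot: {Depot, x1}.
Min-cut edges: Depot→x2 (2), Depot→x3 (8), x1→x4 (4); capacity 2 + 8 + 4 = 14.
Cut capacity 21 exceeds the max flow 14, so it is not minimum.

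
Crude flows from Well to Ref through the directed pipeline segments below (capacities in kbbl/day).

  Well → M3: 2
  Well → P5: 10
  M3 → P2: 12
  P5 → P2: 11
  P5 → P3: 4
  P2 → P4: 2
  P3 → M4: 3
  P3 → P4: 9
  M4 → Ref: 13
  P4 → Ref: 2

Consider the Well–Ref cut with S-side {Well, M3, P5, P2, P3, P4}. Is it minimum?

Yes — it is a minimum cut (capacity 5).

Given cut capacity: 3 + 2 = 5.
Augment Well→M3→P2→P4→Ref: bottleneck 2, flow now 2.
Augment Well→P5→P3→M4→Ref: bottleneck 3, flow now 5.
No augmenting path remains; maximum flow = 5.
Cut capacity 5 equals the max flow, so it is a minimum cut.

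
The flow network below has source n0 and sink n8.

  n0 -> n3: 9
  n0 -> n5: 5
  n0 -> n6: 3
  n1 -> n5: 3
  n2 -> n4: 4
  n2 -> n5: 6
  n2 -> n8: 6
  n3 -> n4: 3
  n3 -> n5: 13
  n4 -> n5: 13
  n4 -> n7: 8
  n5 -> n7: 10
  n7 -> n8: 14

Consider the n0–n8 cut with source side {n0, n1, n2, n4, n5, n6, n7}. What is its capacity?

Edges leaving {n0, n1, n2, n4, n5, n6, n7}: n0→n3 (9), n2→n8 (6), n7→n8 (14).
Cut capacity = 9 + 6 + 14 = 29.

29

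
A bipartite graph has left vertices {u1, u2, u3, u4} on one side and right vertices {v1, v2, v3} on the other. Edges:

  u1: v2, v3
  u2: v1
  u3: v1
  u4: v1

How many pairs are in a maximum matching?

2

Unit-capacity flow: source→left, listed edges, right→sink; max matching = max flow.
Augmenting path u1→v2 (+1); matched 1.
Augmenting path u2→v1 (+1); matched 2.
No augmenting path remains; maximum matching = 2.
König certificate: {u1, v1} is a vertex cover of size 2 (every listed pair touches it), so no matching can be larger.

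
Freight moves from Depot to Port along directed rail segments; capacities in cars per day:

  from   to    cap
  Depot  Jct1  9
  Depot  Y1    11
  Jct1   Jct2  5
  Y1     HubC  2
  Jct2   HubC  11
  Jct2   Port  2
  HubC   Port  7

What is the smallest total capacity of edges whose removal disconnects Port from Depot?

7

Augment Depot→Jct1→Jct2→Port: bottleneck 2, flow now 2.
Augment Depot→Y1→HubC→Port: bottleneck 2, flow now 4.
Augment Depot→Jct1→Jct2→HubC→Port: bottleneck 3, flow now 7.
No augmenting path remains; maximum flow = 7.
By max-flow min-cut, the minimum cut capacity equals the max flow.
In the residual graph, reachable from Depot: {Depot, Jct1, Y1}.
Min-cut edges: Jct1→Jct2 (5), Y1→HubC (2); capacity 5 + 2 = 7.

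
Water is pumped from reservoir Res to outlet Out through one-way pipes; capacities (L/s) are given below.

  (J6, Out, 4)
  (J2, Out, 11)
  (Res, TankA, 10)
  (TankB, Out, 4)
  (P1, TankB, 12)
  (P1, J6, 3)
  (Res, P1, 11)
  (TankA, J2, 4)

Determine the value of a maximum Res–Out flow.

Augment Res→P1→J6→Out: bottleneck 3, flow now 3.
Augment Res→P1→TankB→Out: bottleneck 4, flow now 7.
Augment Res→TankA→J2→Out: bottleneck 4, flow now 11.
No augmenting path remains; maximum flow = 11.
In the residual graph, reachable from Res: {Res, P1, TankA, TankB}.
Min-cut edges: P1→J6 (3), TankA→J2 (4), TankB→Out (4); capacity 3 + 4 + 4 = 11.
This cut is saturated, so no flow can exceed 11.

11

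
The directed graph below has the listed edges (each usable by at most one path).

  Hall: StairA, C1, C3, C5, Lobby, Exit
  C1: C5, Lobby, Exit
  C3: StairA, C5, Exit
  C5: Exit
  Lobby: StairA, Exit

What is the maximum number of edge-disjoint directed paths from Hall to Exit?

5

Assign every edge capacity 1; by Menger, the answer equals the max flow.
Path Hall→Exit (+1); total 1.
Path Hall→C1→Exit (+1); total 2.
Path Hall→C3→Exit (+1); total 3.
Path Hall→C5→Exit (+1); total 4.
Path Hall→Lobby→Exit (+1); total 5.
No residual Hall→Exit path; max flow = 5.
Certifying cut of size 5: {Hall→C1, Hall→C3, Hall→C5, Hall→Exit, Hall→Lobby}.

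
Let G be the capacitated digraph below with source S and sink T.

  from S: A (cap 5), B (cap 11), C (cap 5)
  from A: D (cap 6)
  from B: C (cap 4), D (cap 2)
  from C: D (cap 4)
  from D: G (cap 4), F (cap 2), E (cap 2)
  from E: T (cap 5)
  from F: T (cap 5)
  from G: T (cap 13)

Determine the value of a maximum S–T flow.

Augment S→A→D→E→T: bottleneck 2, flow now 2.
Augment S→A→D→F→T: bottleneck 2, flow now 4.
Augment S→A→D→G→T: bottleneck 1, flow now 5.
Augment S→B→D→G→T: bottleneck 2, flow now 7.
Augment S→C→D→G→T: bottleneck 1, flow now 8.
No augmenting path remains; maximum flow = 8.
In the residual graph, reachable from S: {S, A, B, C, D}.
Min-cut edges: D→E (2), D→F (2), D→G (4); capacity 2 + 2 + 4 = 8.
This cut is saturated, so no flow can exceed 8.

8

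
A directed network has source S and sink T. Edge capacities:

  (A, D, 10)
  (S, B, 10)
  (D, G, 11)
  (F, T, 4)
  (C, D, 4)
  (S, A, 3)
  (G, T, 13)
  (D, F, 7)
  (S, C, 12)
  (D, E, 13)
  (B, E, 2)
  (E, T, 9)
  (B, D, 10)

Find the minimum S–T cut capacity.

17

Augment S→B→E→T: bottleneck 2, flow now 2.
Augment S→A→D→E→T: bottleneck 3, flow now 5.
Augment S→B→D→E→T: bottleneck 4, flow now 9.
Augment S→B→D→F→T: bottleneck 4, flow now 13.
Augment S→C→D→G→T: bottleneck 4, flow now 17.
No augmenting path remains; maximum flow = 17.
By max-flow min-cut, the minimum cut capacity equals the max flow.
In the residual graph, reachable from S: {S, C}.
Min-cut edges: S→A (3), S→B (10), C→D (4); capacity 3 + 10 + 4 = 17.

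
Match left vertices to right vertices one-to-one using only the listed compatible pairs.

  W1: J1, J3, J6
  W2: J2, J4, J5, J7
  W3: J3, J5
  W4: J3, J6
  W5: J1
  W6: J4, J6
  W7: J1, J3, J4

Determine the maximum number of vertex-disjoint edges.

Unit-capacity flow: source→left, listed edges, right→sink; max matching = max flow.
Augmenting path W1→J1 (+1); matched 1.
Augmenting path W2→J2 (+1); matched 2.
Augmenting path W3→J3 (+1); matched 3.
Augmenting path W4→J6 (+1); matched 4.
Augmenting path W6→J4 (+1); matched 5.
Augmenting path W7→J3→W3→J5 (+1); matched 6.
No augmenting path remains; maximum matching = 6.
König certificate: {W2, W3, J1, J3, J4, J6} is a vertex cover of size 6 (every listed pair touches it), so no matching can be larger.

6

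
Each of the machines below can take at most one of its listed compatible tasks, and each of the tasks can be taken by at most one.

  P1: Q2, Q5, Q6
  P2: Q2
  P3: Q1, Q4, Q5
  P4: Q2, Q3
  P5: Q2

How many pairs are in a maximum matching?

Unit-capacity flow: source→left, listed edges, right→sink; max matching = max flow.
Augmenting path P1→Q2 (+1); matched 1.
Augmenting path P3→Q1 (+1); matched 2.
Augmenting path P4→Q3 (+1); matched 3.
Augmenting path P2→Q2→P1→Q5 (+1); matched 4.
No augmenting path remains; maximum matching = 4.
König certificate: {P1, P3, P4, Q2} is a vertex cover of size 4 (every listed pair touches it), so no matching can be larger.

4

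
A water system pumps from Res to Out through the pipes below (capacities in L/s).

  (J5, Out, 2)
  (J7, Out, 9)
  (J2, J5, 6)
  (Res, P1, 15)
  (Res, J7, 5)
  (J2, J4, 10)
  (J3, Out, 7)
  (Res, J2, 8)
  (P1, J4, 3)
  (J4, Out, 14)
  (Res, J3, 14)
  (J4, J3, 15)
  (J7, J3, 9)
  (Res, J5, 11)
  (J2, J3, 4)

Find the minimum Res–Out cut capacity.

Augment Res→J5→Out: bottleneck 2, flow now 2.
Augment Res→J7→Out: bottleneck 5, flow now 7.
Augment Res→J3→Out: bottleneck 7, flow now 14.
Augment Res→P1→J4→Out: bottleneck 3, flow now 17.
Augment Res→J2→J4→Out: bottleneck 8, flow now 25.
No augmenting path remains; maximum flow = 25.
By max-flow min-cut, the minimum cut capacity equals the max flow.
In the residual graph, reachable from Res: {Res, P1, J5, J3}.
Min-cut edges: Res→J2 (8), Res→J7 (5), P1→J4 (3), J5→Out (2), J3→Out (7); capacity 8 + 5 + 3 + 2 + 7 = 25.

25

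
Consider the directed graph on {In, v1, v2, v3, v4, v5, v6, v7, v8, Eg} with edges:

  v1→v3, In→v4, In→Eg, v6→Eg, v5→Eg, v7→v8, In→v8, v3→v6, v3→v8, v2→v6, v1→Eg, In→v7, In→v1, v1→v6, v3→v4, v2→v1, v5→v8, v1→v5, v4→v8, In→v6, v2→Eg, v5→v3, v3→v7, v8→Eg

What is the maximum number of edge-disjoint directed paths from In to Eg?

Assign every edge capacity 1; by Menger, the answer equals the max flow.
Path In→Eg (+1); total 1.
Path In→v1→Eg (+1); total 2.
Path In→v6→Eg (+1); total 3.
Path In→v8→Eg (+1); total 4.
No residual In→Eg path; max flow = 4.
Certifying cut of size 4: {In→Eg, In→v1, In→v6, v8→Eg}.

4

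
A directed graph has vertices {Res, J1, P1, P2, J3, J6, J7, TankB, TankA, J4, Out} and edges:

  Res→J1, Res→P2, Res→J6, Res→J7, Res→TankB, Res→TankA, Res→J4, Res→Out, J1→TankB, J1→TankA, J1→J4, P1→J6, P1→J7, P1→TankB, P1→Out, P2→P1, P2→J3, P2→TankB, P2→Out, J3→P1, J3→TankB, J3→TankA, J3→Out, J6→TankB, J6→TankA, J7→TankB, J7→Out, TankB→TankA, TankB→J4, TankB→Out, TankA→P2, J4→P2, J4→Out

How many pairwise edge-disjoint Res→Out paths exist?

7

Assign every edge capacity 1; by Menger, the answer equals the max flow.
Path Res→Out (+1); total 1.
Path Res→P2→Out (+1); total 2.
Path Res→J7→Out (+1); total 3.
Path Res→TankB→Out (+1); total 4.
Path Res→J4→Out (+1); total 5.
Path Res→TankA→P2→P1→Out (+1); total 6.
Path Res→J1→J4→P2→J3→Out (+1); total 7.
No residual Res→Out path; max flow = 7.
Certifying cut of size 7: {J4→Out, J4→P2, Res→J7, Res→Out, Res→P2, TankA→P2, TankB→Out}.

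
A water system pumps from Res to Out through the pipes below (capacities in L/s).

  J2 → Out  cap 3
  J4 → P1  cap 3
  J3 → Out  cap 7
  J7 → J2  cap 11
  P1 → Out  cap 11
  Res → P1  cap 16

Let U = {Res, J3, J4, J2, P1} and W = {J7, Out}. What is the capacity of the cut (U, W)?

Edges leaving {Res, J3, J4, J2, P1}: J3→Out (7), J2→Out (3), P1→Out (11).
Cut capacity = 7 + 3 + 11 = 21.

21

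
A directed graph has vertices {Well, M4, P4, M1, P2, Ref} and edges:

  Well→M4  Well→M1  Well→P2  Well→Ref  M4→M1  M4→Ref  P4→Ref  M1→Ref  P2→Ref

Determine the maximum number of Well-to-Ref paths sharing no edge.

Assign every edge capacity 1; by Menger, the answer equals the max flow.
Path Well→Ref (+1); total 1.
Path Well→M4→Ref (+1); total 2.
Path Well→M1→Ref (+1); total 3.
Path Well→P2→Ref (+1); total 4.
No residual Well→Ref path; max flow = 4.
Certifying cut of size 4: {Well→M1, Well→M4, Well→P2, Well→Ref}.

4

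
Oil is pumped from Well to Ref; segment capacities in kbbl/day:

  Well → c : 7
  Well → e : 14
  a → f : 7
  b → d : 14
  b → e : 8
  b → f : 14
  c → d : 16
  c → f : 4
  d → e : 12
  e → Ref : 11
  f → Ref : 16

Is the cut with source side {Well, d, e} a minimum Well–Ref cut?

No — its capacity is 18, but the minimum cut has capacity 15.

Given cut capacity: 7 + 11 = 18.
Augment Well→e→Ref: bottleneck 11, flow now 11.
Augment Well→c→f→Ref: bottleneck 4, flow now 15.
No augmenting path remains; maximum flow = 15.
In the residual graph, reachable from Well: {Well, c, d, e}.
Min-cut edges: c→f (4), e→Ref (11); capacity 4 + 11 = 15.
Cut capacity 18 exceeds the max flow 15, so it is not minimum.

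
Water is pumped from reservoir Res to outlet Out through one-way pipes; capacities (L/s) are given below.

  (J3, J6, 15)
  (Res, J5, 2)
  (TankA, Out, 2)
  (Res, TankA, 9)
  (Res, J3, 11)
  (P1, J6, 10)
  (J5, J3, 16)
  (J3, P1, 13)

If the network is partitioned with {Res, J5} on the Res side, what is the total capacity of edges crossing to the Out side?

36

Edges leaving {Res, J5}: Res→J3 (11), Res→TankA (9), J5→J3 (16).
Cut capacity = 11 + 9 + 16 = 36.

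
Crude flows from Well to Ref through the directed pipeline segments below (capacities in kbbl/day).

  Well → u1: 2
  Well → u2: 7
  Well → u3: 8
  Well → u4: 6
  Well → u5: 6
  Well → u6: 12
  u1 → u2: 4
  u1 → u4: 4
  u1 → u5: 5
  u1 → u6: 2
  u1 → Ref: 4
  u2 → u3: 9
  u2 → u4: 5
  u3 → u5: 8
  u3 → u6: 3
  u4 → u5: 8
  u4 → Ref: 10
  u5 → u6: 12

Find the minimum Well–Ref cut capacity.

12

Augment Well→u1→Ref: bottleneck 2, flow now 2.
Augment Well→u4→Ref: bottleneck 6, flow now 8.
Augment Well→u2→u4→Ref: bottleneck 4, flow now 12.
No augmenting path remains; maximum flow = 12.
By max-flow min-cut, the minimum cut capacity equals the max flow.
In the residual graph, reachable from Well: {Well, u2, u3, u4, u5, u6}.
Min-cut edges: Well→u1 (2), u4→Ref (10); capacity 2 + 10 = 12.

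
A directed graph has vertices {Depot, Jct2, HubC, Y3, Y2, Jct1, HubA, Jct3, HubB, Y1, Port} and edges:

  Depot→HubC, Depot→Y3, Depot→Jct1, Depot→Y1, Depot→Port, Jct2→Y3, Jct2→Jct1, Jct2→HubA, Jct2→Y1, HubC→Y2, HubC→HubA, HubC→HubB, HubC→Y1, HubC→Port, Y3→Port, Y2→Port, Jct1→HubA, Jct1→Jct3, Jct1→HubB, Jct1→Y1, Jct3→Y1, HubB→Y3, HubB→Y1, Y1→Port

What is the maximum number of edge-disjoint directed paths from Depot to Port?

4

Assign every edge capacity 1; by Menger, the answer equals the max flow.
Path Depot→Port (+1); total 1.
Path Depot→HubC→Port (+1); total 2.
Path Depot→Y3→Port (+1); total 3.
Path Depot→Y1→Port (+1); total 4.
No residual Depot→Port path; max flow = 4.
Certifying cut of size 4: {Depot→HubC, Depot→Port, Y1→Port, Y3→Port}.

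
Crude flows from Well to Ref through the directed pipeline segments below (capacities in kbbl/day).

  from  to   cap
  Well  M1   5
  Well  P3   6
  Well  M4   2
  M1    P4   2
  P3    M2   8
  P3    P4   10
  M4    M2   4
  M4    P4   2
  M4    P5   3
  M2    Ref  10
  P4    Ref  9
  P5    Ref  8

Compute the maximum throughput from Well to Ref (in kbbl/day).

Augment Well→M1→P4→Ref: bottleneck 2, flow now 2.
Augment Well→P3→M2→Ref: bottleneck 6, flow now 8.
Augment Well→M4→M2→Ref: bottleneck 2, flow now 10.
No augmenting path remains; maximum flow = 10.
In the residual graph, reachable from Well: {Well, M1}.
Min-cut edges: Well→P3 (6), Well→M4 (2), M1→P4 (2); capacity 6 + 2 + 2 = 10.
This cut is saturated, so no flow can exceed 10.

10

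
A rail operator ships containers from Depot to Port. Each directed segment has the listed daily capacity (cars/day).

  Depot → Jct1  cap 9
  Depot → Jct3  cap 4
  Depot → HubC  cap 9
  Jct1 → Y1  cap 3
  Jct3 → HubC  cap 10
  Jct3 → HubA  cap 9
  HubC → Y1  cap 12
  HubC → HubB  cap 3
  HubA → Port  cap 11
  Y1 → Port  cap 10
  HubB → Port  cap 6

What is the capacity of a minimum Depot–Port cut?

Augment Depot→Jct1→Y1→Port: bottleneck 3, flow now 3.
Augment Depot→Jct3→HubA→Port: bottleneck 4, flow now 7.
Augment Depot→HubC→Y1→Port: bottleneck 7, flow now 14.
Augment Depot→HubC→HubB→Port: bottleneck 2, flow now 16.
No augmenting path remains; maximum flow = 16.
By max-flow min-cut, the minimum cut capacity equals the max flow.
In the residual graph, reachable from Depot: {Depot, Jct1}.
Min-cut edges: Depot→Jct3 (4), Depot→HubC (9), Jct1→Y1 (3); capacity 4 + 9 + 3 = 16.

16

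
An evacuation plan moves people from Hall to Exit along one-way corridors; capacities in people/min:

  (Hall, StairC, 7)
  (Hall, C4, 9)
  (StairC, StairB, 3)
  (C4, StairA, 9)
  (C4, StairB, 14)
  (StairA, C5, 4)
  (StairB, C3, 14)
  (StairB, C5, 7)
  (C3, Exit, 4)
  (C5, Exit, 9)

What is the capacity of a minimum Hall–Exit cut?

Augment Hall→StairC→StairB→C3→Exit: bottleneck 3, flow now 3.
Augment Hall→C4→StairA→C5→Exit: bottleneck 4, flow now 7.
Augment Hall→C4→StairB→C3→Exit: bottleneck 1, flow now 8.
Augment Hall→C4→StairB→C5→Exit: bottleneck 4, flow now 12.
No augmenting path remains; maximum flow = 12.
By max-flow min-cut, the minimum cut capacity equals the max flow.
In the residual graph, reachable from Hall: {Hall, StairC}.
Min-cut edges: Hall→C4 (9), StairC→StairB (3); capacity 9 + 3 = 12.

12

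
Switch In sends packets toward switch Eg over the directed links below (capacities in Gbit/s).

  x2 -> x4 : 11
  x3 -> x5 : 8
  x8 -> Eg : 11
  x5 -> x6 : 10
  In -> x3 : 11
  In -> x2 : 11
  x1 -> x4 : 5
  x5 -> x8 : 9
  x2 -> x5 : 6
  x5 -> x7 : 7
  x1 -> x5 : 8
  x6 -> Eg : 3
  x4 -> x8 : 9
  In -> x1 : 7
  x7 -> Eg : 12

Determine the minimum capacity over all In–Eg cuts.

Augment In→x1→x4→x8→Eg: bottleneck 5, flow now 5.
Augment In→x1→x5→x6→Eg: bottleneck 2, flow now 7.
Augment In→x2→x4→x8→Eg: bottleneck 4, flow now 11.
Augment In→x2→x5→x6→Eg: bottleneck 1, flow now 12.
Augment In→x2→x5→x7→Eg: bottleneck 5, flow now 17.
Augment In→x3→x5→x7→Eg: bottleneck 2, flow now 19.
Augment In→x3→x5→x8→Eg: bottleneck 2, flow now 21.
No augmenting path remains; maximum flow = 21.
By max-flow min-cut, the minimum cut capacity equals the max flow.
In the residual graph, reachable from In: {In, x1, x2, x3, x4, x5, x6, x8}.
Min-cut edges: x5→x7 (7), x6→Eg (3), x8→Eg (11); capacity 7 + 3 + 11 = 21.

21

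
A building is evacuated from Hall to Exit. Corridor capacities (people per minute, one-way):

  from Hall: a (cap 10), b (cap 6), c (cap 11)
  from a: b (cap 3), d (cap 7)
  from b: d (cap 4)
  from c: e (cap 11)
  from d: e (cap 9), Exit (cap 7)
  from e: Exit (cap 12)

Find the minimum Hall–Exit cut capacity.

19

Augment Hall→a→d→Exit: bottleneck 7, flow now 7.
Augment Hall→c→e→Exit: bottleneck 11, flow now 18.
Augment Hall→b→d→e→Exit: bottleneck 1, flow now 19.
No augmenting path remains; maximum flow = 19.
By max-flow min-cut, the minimum cut capacity equals the max flow.
In the residual graph, reachable from Hall: {Hall, a, b, c, d, e}.
Min-cut edges: d→Exit (7), e→Exit (12); capacity 7 + 12 = 19.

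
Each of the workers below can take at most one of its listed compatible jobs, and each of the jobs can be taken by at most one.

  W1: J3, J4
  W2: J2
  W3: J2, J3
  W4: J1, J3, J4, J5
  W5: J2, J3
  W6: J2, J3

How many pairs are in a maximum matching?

Unit-capacity flow: source→left, listed edges, right→sink; max matching = max flow.
Augmenting path W1→J3 (+1); matched 1.
Augmenting path W2→J2 (+1); matched 2.
Augmenting path W4→J1 (+1); matched 3.
Augmenting path W3→J3→W1→J4 (+1); matched 4.
No augmenting path remains; maximum matching = 4.
König certificate: {W1, W4, J2, J3} is a vertex cover of size 4 (every listed pair touches it), so no matching can be larger.

4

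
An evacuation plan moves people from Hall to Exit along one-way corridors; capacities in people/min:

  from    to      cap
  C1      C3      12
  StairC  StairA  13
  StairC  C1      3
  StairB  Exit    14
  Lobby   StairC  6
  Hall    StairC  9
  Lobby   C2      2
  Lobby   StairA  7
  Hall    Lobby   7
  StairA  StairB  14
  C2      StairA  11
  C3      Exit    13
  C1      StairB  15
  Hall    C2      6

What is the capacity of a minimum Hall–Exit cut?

17

Augment Hall→Lobby→StairA→StairB→Exit: bottleneck 7, flow now 7.
Augment Hall→StairC→C1→StairB→Exit: bottleneck 3, flow now 10.
Augment Hall→StairC→StairA→StairB→Exit: bottleneck 4, flow now 14.
Augment Hall→StairC→StairA→StairB→C1→C3→Exit: bottleneck 2, flow now 16. (uses reverse residual edge)
Augment Hall→C2→StairA→StairB→C1→C3→Exit: bottleneck 1, flow now 17. (uses reverse residual edge)
No augmenting path remains; maximum flow = 17.
By max-flow min-cut, the minimum cut capacity equals the max flow.
In the residual graph, reachable from Hall: {Hall, Lobby, StairC, C2, StairA}.
Min-cut edges: StairC→C1 (3), StairA→StairB (14); capacity 3 + 14 = 17.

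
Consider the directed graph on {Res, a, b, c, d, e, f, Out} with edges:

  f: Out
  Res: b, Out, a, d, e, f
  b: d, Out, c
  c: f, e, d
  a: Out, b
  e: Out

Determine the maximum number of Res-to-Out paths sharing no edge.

Assign every edge capacity 1; by Menger, the answer equals the max flow.
Path Res→Out (+1); total 1.
Path Res→a→Out (+1); total 2.
Path Res→b→Out (+1); total 3.
Path Res→e→Out (+1); total 4.
Path Res→f→Out (+1); total 5.
No residual Res→Out path; max flow = 5.
Certifying cut of size 5: {Res→Out, Res→a, Res→b, Res→e, Res→f}.

5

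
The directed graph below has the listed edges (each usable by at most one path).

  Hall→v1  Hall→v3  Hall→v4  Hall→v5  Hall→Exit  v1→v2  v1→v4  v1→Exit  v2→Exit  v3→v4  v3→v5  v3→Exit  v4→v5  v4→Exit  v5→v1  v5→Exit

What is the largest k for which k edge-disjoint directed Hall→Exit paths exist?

Assign every edge capacity 1; by Menger, the answer equals the max flow.
Path Hall→Exit (+1); total 1.
Path Hall→v1→Exit (+1); total 2.
Path Hall→v3→Exit (+1); total 3.
Path Hall→v4→Exit (+1); total 4.
Path Hall→v5→Exit (+1); total 5.
No residual Hall→Exit path; max flow = 5.
Certifying cut of size 5: {Hall→Exit, Hall→v1, Hall→v3, Hall→v4, Hall→v5}.

5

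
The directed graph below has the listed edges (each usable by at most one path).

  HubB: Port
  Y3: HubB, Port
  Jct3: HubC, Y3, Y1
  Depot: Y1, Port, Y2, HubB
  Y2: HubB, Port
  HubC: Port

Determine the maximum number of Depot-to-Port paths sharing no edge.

3

Assign every edge capacity 1; by Menger, the answer equals the max flow.
Path Depot→Port (+1); total 1.
Path Depot→Y2→Port (+1); total 2.
Path Depot→HubB→Port (+1); total 3.
No residual Depot→Port path; max flow = 3.
Certifying cut of size 3: {Depot→HubB, Depot→Port, Depot→Y2}.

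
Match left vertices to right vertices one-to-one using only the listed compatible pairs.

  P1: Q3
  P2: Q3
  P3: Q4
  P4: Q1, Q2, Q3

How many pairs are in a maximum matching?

Unit-capacity flow: source→left, listed edges, right→sink; max matching = max flow.
Augmenting path P1→Q3 (+1); matched 1.
Augmenting path P3→Q4 (+1); matched 2.
Augmenting path P4→Q1 (+1); matched 3.
No augmenting path remains; maximum matching = 3.
König certificate: {P3, P4, Q3} is a vertex cover of size 3 (every listed pair touches it), so no matching can be larger.

3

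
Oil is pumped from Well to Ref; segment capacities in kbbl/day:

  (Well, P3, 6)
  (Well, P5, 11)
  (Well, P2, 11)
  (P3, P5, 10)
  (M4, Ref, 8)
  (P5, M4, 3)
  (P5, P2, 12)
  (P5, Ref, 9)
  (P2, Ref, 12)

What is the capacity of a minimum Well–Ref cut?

24

Augment Well→P5→Ref: bottleneck 9, flow now 9.
Augment Well→P2→Ref: bottleneck 11, flow now 20.
Augment Well→P5→M4→Ref: bottleneck 2, flow now 22.
Augment Well→P3→P5→M4→Ref: bottleneck 1, flow now 23.
Augment Well→P3→P5→P2→Ref: bottleneck 1, flow now 24.
No augmenting path remains; maximum flow = 24.
By max-flow min-cut, the minimum cut capacity equals the max flow.
In the residual graph, reachable from Well: {Well, P3, P5, P2}.
Min-cut edges: P5→M4 (3), P5→Ref (9), P2→Ref (12); capacity 3 + 9 + 12 = 24.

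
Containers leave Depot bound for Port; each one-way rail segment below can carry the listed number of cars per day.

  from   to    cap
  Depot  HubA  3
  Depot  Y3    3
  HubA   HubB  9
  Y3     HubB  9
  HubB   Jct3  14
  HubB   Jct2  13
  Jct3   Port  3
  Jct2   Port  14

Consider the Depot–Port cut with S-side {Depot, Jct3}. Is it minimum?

Given cut capacity: 3 + 3 + 3 = 9.
Augment Depot→HubA→HubB→Jct3→Port: bottleneck 3, flow now 3.
Augment Depot→Y3→HubB→Jct2→Port: bottleneck 3, flow now 6.
No augmenting path remains; maximum flow = 6.
In the residual graph, reachable from Depot: {Depot}.
Min-cut edges: Depot→HubA (3), Depot→Y3 (3); capacity 3 + 3 = 6.
Cut capacity 9 exceeds the max flow 6, so it is not minimum.

No — its capacity is 9, but the minimum cut has capacity 6.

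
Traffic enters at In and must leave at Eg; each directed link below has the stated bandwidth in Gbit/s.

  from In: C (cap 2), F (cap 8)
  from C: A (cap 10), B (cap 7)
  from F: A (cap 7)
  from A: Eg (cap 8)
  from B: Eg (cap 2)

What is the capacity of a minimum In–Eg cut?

9

Augment In→C→A→Eg: bottleneck 2, flow now 2.
Augment In→F→A→Eg: bottleneck 6, flow now 8.
Augment In→F→A→C→B→Eg: bottleneck 1, flow now 9. (uses reverse residual edge)
No augmenting path remains; maximum flow = 9.
By max-flow min-cut, the minimum cut capacity equals the max flow.
In the residual graph, reachable from In: {In, F}.
Min-cut edges: In→C (2), F→A (7); capacity 2 + 7 = 9.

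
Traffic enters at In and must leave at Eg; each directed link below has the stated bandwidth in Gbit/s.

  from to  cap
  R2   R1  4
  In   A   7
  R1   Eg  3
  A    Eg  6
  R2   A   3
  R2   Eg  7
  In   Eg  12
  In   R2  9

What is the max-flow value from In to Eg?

Augment In→Eg: bottleneck 12, flow now 12.
Augment In→R2→Eg: bottleneck 7, flow now 19.
Augment In→A→Eg: bottleneck 6, flow now 25.
Augment In→R2→R1→Eg: bottleneck 2, flow now 27.
No augmenting path remains; maximum flow = 27.
In the residual graph, reachable from In: {In, A}.
Min-cut edges: In→R2 (9), In→Eg (12), A→Eg (6); capacity 9 + 12 + 6 = 27.
This cut is saturated, so no flow can exceed 27.

27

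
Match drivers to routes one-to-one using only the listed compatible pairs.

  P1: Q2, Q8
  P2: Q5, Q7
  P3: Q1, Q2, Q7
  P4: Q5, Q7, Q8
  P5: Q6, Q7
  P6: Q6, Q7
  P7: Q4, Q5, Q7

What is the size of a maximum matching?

Unit-capacity flow: source→left, listed edges, right→sink; max matching = max flow.
Augmenting path P1→Q2 (+1); matched 1.
Augmenting path P2→Q5 (+1); matched 2.
Augmenting path P3→Q1 (+1); matched 3.
Augmenting path P4→Q7 (+1); matched 4.
Augmenting path P5→Q6 (+1); matched 5.
Augmenting path P7→Q4 (+1); matched 6.
Augmenting path P6→Q7→P4→Q8 (+1); matched 7.
No augmenting path remains; maximum matching = 7.
König certificate: {P1, P2, P3, P4, P5, P6, P7} is a vertex cover of size 7 (every listed pair touches it), so no matching can be larger.

7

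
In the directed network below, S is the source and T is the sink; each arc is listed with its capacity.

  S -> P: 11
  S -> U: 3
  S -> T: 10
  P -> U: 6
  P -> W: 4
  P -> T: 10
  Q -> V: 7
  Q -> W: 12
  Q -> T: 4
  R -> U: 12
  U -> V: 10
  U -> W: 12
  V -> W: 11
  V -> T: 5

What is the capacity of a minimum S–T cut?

24

Augment S→T: bottleneck 10, flow now 10.
Augment S→P→T: bottleneck 10, flow now 20.
Augment S→U→V→T: bottleneck 3, flow now 23.
Augment S→P→U→V→T: bottleneck 1, flow now 24.
No augmenting path remains; maximum flow = 24.
By max-flow min-cut, the minimum cut capacity equals the max flow.
In the residual graph, reachable from S: {S}.
Min-cut edges: S→P (11), S→U (3), S→T (10); capacity 11 + 3 + 10 = 24.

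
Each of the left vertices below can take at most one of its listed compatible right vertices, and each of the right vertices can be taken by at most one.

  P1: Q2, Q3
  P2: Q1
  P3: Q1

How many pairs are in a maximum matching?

Unit-capacity flow: source→left, listed edges, right→sink; max matching = max flow.
Augmenting path P1→Q2 (+1); matched 1.
Augmenting path P2→Q1 (+1); matched 2.
No augmenting path remains; maximum matching = 2.
König certificate: {P1, Q1} is a vertex cover of size 2 (every listed pair touches it), so no matching can be larger.

2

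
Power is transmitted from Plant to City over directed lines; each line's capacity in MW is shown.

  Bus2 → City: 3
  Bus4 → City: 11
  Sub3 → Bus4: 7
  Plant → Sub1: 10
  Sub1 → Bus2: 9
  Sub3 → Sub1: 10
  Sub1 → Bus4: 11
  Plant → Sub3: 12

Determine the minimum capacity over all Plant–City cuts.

14

Augment Plant→Sub1→Bus2→City: bottleneck 3, flow now 3.
Augment Plant→Sub1→Bus4→City: bottleneck 7, flow now 10.
Augment Plant→Sub3→Bus4→City: bottleneck 4, flow now 14.
No augmenting path remains; maximum flow = 14.
By max-flow min-cut, the minimum cut capacity equals the max flow.
In the residual graph, reachable from Plant: {Plant, Sub1, Sub3, Bus2, Bus4}.
Min-cut edges: Bus2→City (3), Bus4→City (11); capacity 3 + 11 = 14.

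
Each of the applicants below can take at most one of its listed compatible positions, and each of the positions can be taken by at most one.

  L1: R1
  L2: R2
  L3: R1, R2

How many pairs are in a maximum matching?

Unit-capacity flow: source→left, listed edges, right→sink; max matching = max flow.
Augmenting path L1→R1 (+1); matched 1.
Augmenting path L2→R2 (+1); matched 2.
No augmenting path remains; maximum matching = 2.
König certificate: {R1, R2} is a vertex cover of size 2 (every listed pair touches it), so no matching can be larger.

2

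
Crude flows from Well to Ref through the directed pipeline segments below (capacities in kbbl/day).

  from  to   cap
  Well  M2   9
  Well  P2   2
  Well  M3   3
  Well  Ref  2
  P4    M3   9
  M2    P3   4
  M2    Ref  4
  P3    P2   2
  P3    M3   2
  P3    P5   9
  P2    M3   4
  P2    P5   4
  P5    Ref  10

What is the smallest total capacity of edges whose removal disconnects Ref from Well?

12

Augment Well→Ref: bottleneck 2, flow now 2.
Augment Well→M2→Ref: bottleneck 4, flow now 6.
Augment Well→P2→P5→Ref: bottleneck 2, flow now 8.
Augment Well→M2→P3→P5→Ref: bottleneck 4, flow now 12.
No augmenting path remains; maximum flow = 12.
By max-flow min-cut, the minimum cut capacity equals the max flow.
In the residual graph, reachable from Well: {Well, M2, M3}.
Min-cut edges: Well→P2 (2), Well→Ref (2), M2→P3 (4), M2→Ref (4); capacity 2 + 2 + 4 + 4 = 12.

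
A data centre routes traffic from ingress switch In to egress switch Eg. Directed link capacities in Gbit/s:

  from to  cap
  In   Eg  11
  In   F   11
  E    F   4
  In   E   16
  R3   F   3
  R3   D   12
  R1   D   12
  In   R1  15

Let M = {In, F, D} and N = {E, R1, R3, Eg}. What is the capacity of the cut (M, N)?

42

Edges leaving {In, F, D}: In→E (16), In→R1 (15), In→Eg (11).
Cut capacity = 16 + 15 + 11 = 42.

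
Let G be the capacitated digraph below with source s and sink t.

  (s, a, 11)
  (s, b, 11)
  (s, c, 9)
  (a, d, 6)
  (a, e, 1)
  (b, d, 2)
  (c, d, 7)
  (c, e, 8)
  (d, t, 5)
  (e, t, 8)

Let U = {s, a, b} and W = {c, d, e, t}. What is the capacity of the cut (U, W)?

18

Edges leaving {s, a, b}: s→c (9), a→d (6), a→e (1), b→d (2).
Cut capacity = 9 + 6 + 1 + 2 = 18.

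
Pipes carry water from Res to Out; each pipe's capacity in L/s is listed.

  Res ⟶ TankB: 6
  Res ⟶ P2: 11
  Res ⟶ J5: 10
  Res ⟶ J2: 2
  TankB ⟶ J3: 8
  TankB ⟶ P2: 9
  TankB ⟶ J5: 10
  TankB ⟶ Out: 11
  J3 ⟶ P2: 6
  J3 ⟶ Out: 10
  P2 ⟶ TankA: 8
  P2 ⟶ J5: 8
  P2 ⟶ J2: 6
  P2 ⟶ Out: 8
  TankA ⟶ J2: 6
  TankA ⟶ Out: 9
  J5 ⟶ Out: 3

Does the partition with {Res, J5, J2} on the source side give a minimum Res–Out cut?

Given cut capacity: 6 + 11 + 3 = 20.
Augment Res→TankB→Out: bottleneck 6, flow now 6.
Augment Res→P2→Out: bottleneck 8, flow now 14.
Augment Res→J5→Out: bottleneck 3, flow now 17.
Augment Res→P2→TankA→Out: bottleneck 3, flow now 20.
No augmenting path remains; maximum flow = 20.
Cut capacity 20 equals the max flow, so it is a minimum cut.

Yes — it is a minimum cut (capacity 20).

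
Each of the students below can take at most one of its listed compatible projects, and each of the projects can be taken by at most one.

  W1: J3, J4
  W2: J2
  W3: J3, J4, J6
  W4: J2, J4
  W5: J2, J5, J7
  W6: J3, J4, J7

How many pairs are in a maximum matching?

Unit-capacity flow: source→left, listed edges, right→sink; max matching = max flow.
Augmenting path W1→J3 (+1); matched 1.
Augmenting path W2→J2 (+1); matched 2.
Augmenting path W3→J4 (+1); matched 3.
Augmenting path W5→J5 (+1); matched 4.
Augmenting path W6→J7 (+1); matched 5.
Augmenting path W4→J4→W3→J6 (+1); matched 6.
No augmenting path remains; maximum matching = 6.
König certificate: {W1, W2, W3, W4, W5, W6} is a vertex cover of size 6 (every listed pair touches it), so no matching can be larger.

6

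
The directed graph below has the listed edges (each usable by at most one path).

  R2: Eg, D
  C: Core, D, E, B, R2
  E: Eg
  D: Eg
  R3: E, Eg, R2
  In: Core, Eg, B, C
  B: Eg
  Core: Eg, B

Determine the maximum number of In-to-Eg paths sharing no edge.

Assign every edge capacity 1; by Menger, the answer equals the max flow.
Path In→Eg (+1); total 1.
Path In→Core→Eg (+1); total 2.
Path In→B→Eg (+1); total 3.
Path In→C→D→Eg (+1); total 4.
No residual In→Eg path; max flow = 4.
Certifying cut of size 4: {In→B, In→C, In→Core, In→Eg}.

4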